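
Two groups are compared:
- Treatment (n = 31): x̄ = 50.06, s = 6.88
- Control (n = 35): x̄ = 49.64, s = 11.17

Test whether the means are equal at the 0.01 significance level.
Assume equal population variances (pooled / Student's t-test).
Student's two-sample t-test (equal variances):
H₀: μ₁ = μ₂
H₁: μ₁ ≠ μ₂
df = n₁ + n₂ - 2 = 64
Pooled variance s_p² = [(n₁-1)s₁² + (n₂-1)s₂²] / (n₁ + n₂ - 2) = [(30)(6.88²) + (34)(11.17²)] / 64 = 88.4715
SE = √(s_p²(1/n₁ + 1/n₂)) = √(88.4715 × (1/31 + 1/35)) = 2.3198
t = (x̄₁ - x̄₂) / SE = (50.06 - 49.64) / 2.3198 = 0.42 / 2.3198 = 0.181
p-value = 0.8569

Since p-value > α = 0.01, we fail to reject H₀.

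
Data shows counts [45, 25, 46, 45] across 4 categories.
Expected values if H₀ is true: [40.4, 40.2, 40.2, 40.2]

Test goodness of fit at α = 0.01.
Chi-square goodness of fit test:
H₀: observed counts match expected distribution
H₁: observed counts differ from expected distribution
df = k - 1 = 3
χ² = Σ(O - E)²/E
   = (45 - 40.4)²/40.4 + (25 - 40.2)²/40.2 + (46 - 40.2)²/40.2 + (45 - 40.2)²/40.2
   = 0.524 + 5.747 + 0.837 + 0.573
   = 7.68
p-value = 0.0531

Since p-value > α = 0.01, we fail to reject H₀.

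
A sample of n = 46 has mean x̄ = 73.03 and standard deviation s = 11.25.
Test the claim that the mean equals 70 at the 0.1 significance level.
One-sample t-test:
H₀: μ = 70
H₁: μ ≠ 70
df = n - 1 = 45
t = (x̄ - μ₀) / (s/√n) = (73.03 - 70) / (11.25/√46) = 1.827
p-value = 0.0744

Since p-value < α = 0.1, we reject H₀.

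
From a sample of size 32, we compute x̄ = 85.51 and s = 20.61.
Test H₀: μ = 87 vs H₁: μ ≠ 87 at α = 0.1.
One-sample t-test:
H₀: μ = 87
H₁: μ ≠ 87
df = n - 1 = 31
t = (x̄ - μ₀) / (s/√n) = (85.51 - 87) / (20.61/√32) = -0.409
p-value = 0.6854

Since p-value > α = 0.1, we fail to reject H₀.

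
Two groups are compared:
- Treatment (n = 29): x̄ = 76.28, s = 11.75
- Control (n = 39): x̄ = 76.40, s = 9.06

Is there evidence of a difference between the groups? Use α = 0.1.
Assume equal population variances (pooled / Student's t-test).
Student's two-sample t-test (equal variances):
H₀: μ₁ = μ₂
H₁: μ₁ ≠ μ₂
df = n₁ + n₂ - 2 = 66
Pooled variance s_p² = [(n₁-1)s₁² + (n₂-1)s₂²] / (n₁ + n₂ - 2) = [(28)(11.75²) + (38)(9.06²)] / 66 = 105.8322
SE = √(s_p²(1/n₁ + 1/n₂)) = √(105.8322 × (1/29 + 1/39)) = 2.5225
t = (x̄₁ - x̄₂) / SE = (76.28 - 76.40) / 2.5225 = -0.12 / 2.5225 = -0.048
p-value = 0.9622

Since p-value > α = 0.1, we fail to reject H₀.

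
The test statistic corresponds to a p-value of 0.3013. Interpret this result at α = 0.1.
Since p = 0.3013 > α = 0.1, fail to reject H₀.
There is insufficient evidence to reject the null hypothesis; the result is not statistically significant at the 0.1 level.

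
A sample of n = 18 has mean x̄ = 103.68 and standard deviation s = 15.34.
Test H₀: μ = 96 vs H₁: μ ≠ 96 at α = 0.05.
One-sample t-test:
H₀: μ = 96
H₁: μ ≠ 96
df = n - 1 = 17
t = (x̄ - μ₀) / (s/√n) = (103.68 - 96) / (15.34/√18) = 2.124
p-value = 0.0486

Since p-value < α = 0.05, we reject H₀.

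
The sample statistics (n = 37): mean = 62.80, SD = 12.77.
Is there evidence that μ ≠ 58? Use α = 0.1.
One-sample t-test:
H₀: μ = 58
H₁: μ ≠ 58
df = n - 1 = 36
t = (x̄ - μ₀) / (s/√n) = (62.80 - 58) / (12.77/√37) = 2.286
p-value = 0.0282

Since p-value < α = 0.1, we reject H₀.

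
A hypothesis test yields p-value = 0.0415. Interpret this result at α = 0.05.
Since p = 0.0415 < α = 0.05, reject H₀.
There is sufficient evidence to reject the null hypothesis; the result is statistically significant at the 0.05 level.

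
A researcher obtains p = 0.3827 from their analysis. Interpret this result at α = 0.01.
Since p = 0.3827 > α = 0.01, fail to reject H₀.
There is insufficient evidence to reject the null hypothesis; the result is not statistically significant at the 0.01 level.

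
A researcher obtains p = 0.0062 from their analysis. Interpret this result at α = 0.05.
Since p = 0.0062 < α = 0.05, reject H₀.
There is sufficient evidence to reject the null hypothesis; the result is statistically significant at the 0.05 level.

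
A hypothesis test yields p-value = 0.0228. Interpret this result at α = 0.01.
Since p = 0.0228 > α = 0.01, fail to reject H₀.
There is insufficient evidence to reject the null hypothesis; the result is not statistically significant at the 0.01 level.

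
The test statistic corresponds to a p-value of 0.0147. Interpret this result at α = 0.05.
Since p = 0.0147 < α = 0.05, reject H₀.
There is sufficient evidence to reject the null hypothesis; the result is statistically significant at the 0.05 level.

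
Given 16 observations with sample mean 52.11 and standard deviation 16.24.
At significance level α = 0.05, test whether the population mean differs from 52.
One-sample t-test:
H₀: μ = 52
H₁: μ ≠ 52
df = n - 1 = 15
t = (x̄ - μ₀) / (s/√n) = (52.11 - 52) / (16.24/√16) = 0.027
p-value = 0.9787

Since p-value > α = 0.05, we fail to reject H₀.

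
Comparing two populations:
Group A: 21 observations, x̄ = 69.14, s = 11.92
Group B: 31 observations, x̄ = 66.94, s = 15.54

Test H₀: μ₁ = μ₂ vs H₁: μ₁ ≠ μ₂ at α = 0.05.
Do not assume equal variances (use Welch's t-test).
Welch's two-sample t-test:
H₀: μ₁ = μ₂
H₁: μ₁ ≠ μ₂
s₁²/n₁ = 11.92²/21 = 6.7660,  s₂²/n₂ = 15.54²/31 = 7.7901
SE = √(s₁²/n₁ + s₂²/n₂) = √(6.7660 + 7.7901) = 3.8152
df (Welch-Satterthwaite) = (s₁²/n₁ + s₂²/n₂)² / [(s₁²/n₁)²/(n₁-1) + (s₂²/n₂)²/(n₂-1)] ≈ 49.14
t = (x̄₁ - x̄₂) / SE = (69.14 - 66.94) / 3.8152 = 2.20 / 3.8152 = 0.577
p-value = 0.5668

Since p-value > α = 0.05, we fail to reject H₀.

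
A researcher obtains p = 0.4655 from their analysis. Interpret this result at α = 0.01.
Since p = 0.4655 > α = 0.01, fail to reject H₀.
There is insufficient evidence to reject the null hypothesis; the result is not statistically significant at the 0.01 level.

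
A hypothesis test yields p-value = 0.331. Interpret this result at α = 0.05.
Since p = 0.331 > α = 0.05, fail to reject H₀.
There is insufficient evidence to reject the null hypothesis; the result is not statistically significant at the 0.05 level.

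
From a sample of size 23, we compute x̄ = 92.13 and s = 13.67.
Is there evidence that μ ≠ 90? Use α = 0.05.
One-sample t-test:
H₀: μ = 90
H₁: μ ≠ 90
df = n - 1 = 22
t = (x̄ - μ₀) / (s/√n) = (92.13 - 90) / (13.67/√23) = 0.747
p-value = 0.4628

Since p-value > α = 0.05, we fail to reject H₀.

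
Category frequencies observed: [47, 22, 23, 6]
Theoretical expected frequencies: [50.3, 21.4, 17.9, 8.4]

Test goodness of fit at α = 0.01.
Chi-square goodness of fit test:
H₀: observed counts match expected distribution
H₁: observed counts differ from expected distribution
df = k - 1 = 3
χ² = Σ(O - E)²/E
   = (47 - 50.3)²/50.3 + (22 - 21.4)²/21.4 + (23 - 17.9)²/17.9 + (6 - 8.4)²/8.4
   = 0.217 + 0.017 + 1.453 + 0.686
   = 2.37
p-value = 0.4988

Since p-value > α = 0.01, we fail to reject H₀.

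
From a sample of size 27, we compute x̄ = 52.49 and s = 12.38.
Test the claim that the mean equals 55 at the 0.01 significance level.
One-sample t-test:
H₀: μ = 55
H₁: μ ≠ 55
df = n - 1 = 26
t = (x̄ - μ₀) / (s/√n) = (52.49 - 55) / (12.38/√27) = -1.054
p-value = 0.3018

Since p-value > α = 0.01, we fail to reject H₀.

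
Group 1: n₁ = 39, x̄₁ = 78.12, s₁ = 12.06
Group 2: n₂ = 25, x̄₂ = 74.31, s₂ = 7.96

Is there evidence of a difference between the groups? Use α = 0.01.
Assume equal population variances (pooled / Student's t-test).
Student's two-sample t-test (equal variances):
H₀: μ₁ = μ₂
H₁: μ₁ ≠ μ₂
df = n₁ + n₂ - 2 = 62
Pooled variance s_p² = [(n₁-1)s₁² + (n₂-1)s₂²] / (n₁ + n₂ - 2) = [(38)(12.06²) + (24)(7.96²)] / 62 = 113.6699
SE = √(s_p²(1/n₁ + 1/n₂)) = √(113.6699 × (1/39 + 1/25)) = 2.7316
t = (x̄₁ - x̄₂) / SE = (78.12 - 74.31) / 2.7316 = 3.81 / 2.7316 = 1.395
p-value = 0.1681

Since p-value > α = 0.01, we fail to reject H₀.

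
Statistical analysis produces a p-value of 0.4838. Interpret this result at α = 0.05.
Since p = 0.4838 > α = 0.05, fail to reject H₀.
There is insufficient evidence to reject the null hypothesis; the result is not statistically significant at the 0.05 level.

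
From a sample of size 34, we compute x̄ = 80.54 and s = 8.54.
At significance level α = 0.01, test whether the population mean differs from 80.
One-sample t-test:
H₀: μ = 80
H₁: μ ≠ 80
df = n - 1 = 33
t = (x̄ - μ₀) / (s/√n) = (80.54 - 80) / (8.54/√34) = 0.369
p-value = 0.7147

Since p-value > α = 0.01, we fail to reject H₀.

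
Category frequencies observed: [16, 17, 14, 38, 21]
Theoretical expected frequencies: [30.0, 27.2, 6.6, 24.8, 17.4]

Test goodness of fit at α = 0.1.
Chi-square goodness of fit test:
H₀: observed counts match expected distribution
H₁: observed counts differ from expected distribution
df = k - 1 = 4
χ² = Σ(O - E)²/E
   = (16 - 30.0)²/30.0 + (17 - 27.2)²/27.2 + (14 - 6.6)²/6.6 + (38 - 24.8)²/24.8 + (21 - 17.4)²/17.4
   = 6.533 + 3.825 + 8.297 + 7.026 + 0.745
   = 26.43
p-value < 0.0001

Since p-value < α = 0.1, we reject H₀.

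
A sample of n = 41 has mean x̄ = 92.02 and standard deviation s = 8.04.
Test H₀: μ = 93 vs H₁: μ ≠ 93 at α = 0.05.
One-sample t-test:
H₀: μ = 93
H₁: μ ≠ 93
df = n - 1 = 40
t = (x̄ - μ₀) / (s/√n) = (92.02 - 93) / (8.04/√41) = -0.780
p-value = 0.4397

Since p-value > α = 0.05, we fail to reject H₀.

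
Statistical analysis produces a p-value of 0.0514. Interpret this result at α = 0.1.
Since p = 0.0514 < α = 0.1, reject H₀.
There is sufficient evidence to reject the null hypothesis; the result is statistically significant at the 0.1 level.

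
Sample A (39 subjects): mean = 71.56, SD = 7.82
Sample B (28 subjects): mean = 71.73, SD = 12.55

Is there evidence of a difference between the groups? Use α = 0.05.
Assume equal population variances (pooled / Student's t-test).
Student's two-sample t-test (equal variances):
H₀: μ₁ = μ₂
H₁: μ₁ ≠ μ₂
df = n₁ + n₂ - 2 = 65
Pooled variance s_p² = [(n₁-1)s₁² + (n₂-1)s₂²] / (n₁ + n₂ - 2) = [(38)(7.82²) + (27)(12.55²)] / 65 = 101.1747
SE = √(s_p²(1/n₁ + 1/n₂)) = √(101.1747 × (1/39 + 1/28)) = 2.4915
t = (x̄₁ - x̄₂) / SE = (71.56 - 71.73) / 2.4915 = -0.17 / 2.4915 = -0.068
p-value = 0.9458

Since p-value > α = 0.05, we fail to reject H₀.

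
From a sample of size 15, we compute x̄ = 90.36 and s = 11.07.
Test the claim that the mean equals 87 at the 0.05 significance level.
One-sample t-test:
H₀: μ = 87
H₁: μ ≠ 87
df = n - 1 = 14
t = (x̄ - μ₀) / (s/√n) = (90.36 - 87) / (11.07/√15) = 1.176
p-value = 0.2594

Since p-value > α = 0.05, we fail to reject H₀.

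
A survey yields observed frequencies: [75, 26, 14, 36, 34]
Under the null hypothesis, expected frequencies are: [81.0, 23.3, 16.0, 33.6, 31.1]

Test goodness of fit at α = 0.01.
Chi-square goodness of fit test:
H₀: observed counts match expected distribution
H₁: observed counts differ from expected distribution
df = k - 1 = 4
χ² = Σ(O - E)²/E
   = (75 - 81.0)²/81.0 + (26 - 23.3)²/23.3 + (14 - 16.0)²/16.0 + (36 - 33.6)²/33.6 + (34 - 31.1)²/31.1
   = 0.444 + 0.313 + 0.250 + 0.171 + 0.270
   = 1.45
p-value = 0.8356

Since p-value > α = 0.01, we fail to reject H₀.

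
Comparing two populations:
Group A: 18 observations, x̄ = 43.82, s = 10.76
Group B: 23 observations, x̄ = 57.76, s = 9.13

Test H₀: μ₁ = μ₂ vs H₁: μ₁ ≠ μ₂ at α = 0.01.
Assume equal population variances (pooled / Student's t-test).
Student's two-sample t-test (equal variances):
H₀: μ₁ = μ₂
H₁: μ₁ ≠ μ₂
df = n₁ + n₂ - 2 = 39
Pooled variance s_p² = [(n₁-1)s₁² + (n₂-1)s₂²] / (n₁ + n₂ - 2) = [(17)(10.76²) + (22)(9.13²)] / 39 = 97.4890
SE = √(s_p²(1/n₁ + 1/n₂)) = √(97.4890 × (1/18 + 1/23)) = 3.1072
t = (x̄₁ - x̄₂) / SE = (43.82 - 57.76) / 3.1072 = -13.94 / 3.1072 = -4.486
p-value = 0.0001

Since p-value < α = 0.01, we reject H₀.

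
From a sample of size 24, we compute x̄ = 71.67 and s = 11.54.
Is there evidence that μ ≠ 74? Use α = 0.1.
One-sample t-test:
H₀: μ = 74
H₁: μ ≠ 74
df = n - 1 = 23
t = (x̄ - μ₀) / (s/√n) = (71.67 - 74) / (11.54/√24) = -0.989
p-value = 0.3329

Since p-value > α = 0.1, we fail to reject H₀.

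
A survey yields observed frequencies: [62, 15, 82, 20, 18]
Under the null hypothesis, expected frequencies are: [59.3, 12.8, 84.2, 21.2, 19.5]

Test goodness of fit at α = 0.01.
Chi-square goodness of fit test:
H₀: observed counts match expected distribution
H₁: observed counts differ from expected distribution
df = k - 1 = 4
χ² = Σ(O - E)²/E
   = (62 - 59.3)²/59.3 + (15 - 12.8)²/12.8 + (82 - 84.2)²/84.2 + (20 - 21.2)²/21.2 + (18 - 19.5)²/19.5
   = 0.123 + 0.378 + 0.057 + 0.068 + 0.115
   = 0.74
p-value = 0.9461

Since p-value > α = 0.01, we fail to reject H₀.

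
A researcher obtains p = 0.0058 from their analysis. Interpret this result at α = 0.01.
Since p = 0.0058 < α = 0.01, reject H₀.
There is sufficient evidence to reject the null hypothesis; the result is statistically significant at the 0.01 level.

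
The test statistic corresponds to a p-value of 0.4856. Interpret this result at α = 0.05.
Since p = 0.4856 > α = 0.05, fail to reject H₀.
There is insufficient evidence to reject the null hypothesis; the result is not statistically significant at the 0.05 level.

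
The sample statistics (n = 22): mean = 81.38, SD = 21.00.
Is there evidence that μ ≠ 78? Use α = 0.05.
One-sample t-test:
H₀: μ = 78
H₁: μ ≠ 78
df = n - 1 = 21
t = (x̄ - μ₀) / (s/√n) = (81.38 - 78) / (21.00/√22) = 0.755
p-value = 0.4587

Since p-value > α = 0.05, we fail to reject H₀.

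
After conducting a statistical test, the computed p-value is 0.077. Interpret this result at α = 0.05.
Since p = 0.077 > α = 0.05, fail to reject H₀.
There is insufficient evidence to reject the null hypothesis; the result is not statistically significant at the 0.05 level.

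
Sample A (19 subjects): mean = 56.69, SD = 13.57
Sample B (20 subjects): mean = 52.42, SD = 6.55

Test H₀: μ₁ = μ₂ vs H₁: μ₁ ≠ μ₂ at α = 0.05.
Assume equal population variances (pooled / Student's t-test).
Student's two-sample t-test (equal variances):
H₀: μ₁ = μ₂
H₁: μ₁ ≠ μ₂
df = n₁ + n₂ - 2 = 37
Pooled variance s_p² = [(n₁-1)s₁² + (n₂-1)s₂²] / (n₁ + n₂ - 2) = [(18)(13.57²) + (19)(6.55²)] / 37 = 111.6150
SE = √(s_p²(1/n₁ + 1/n₂)) = √(111.6150 × (1/19 + 1/20)) = 3.3846
t = (x̄₁ - x̄₂) / SE = (56.69 - 52.42) / 3.3846 = 4.27 / 3.3846 = 1.262
p-value = 0.2150

Since p-value > α = 0.05, we fail to reject H₀.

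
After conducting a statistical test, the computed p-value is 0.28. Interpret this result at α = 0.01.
Since p = 0.28 > α = 0.01, fail to reject H₀.
There is insufficient evidence to reject the null hypothesis; the result is not statistically significant at the 0.01 level.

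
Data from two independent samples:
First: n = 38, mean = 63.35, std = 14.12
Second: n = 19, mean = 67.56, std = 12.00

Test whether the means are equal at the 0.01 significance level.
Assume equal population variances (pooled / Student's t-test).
Student's two-sample t-test (equal variances):
H₀: μ₁ = μ₂
H₁: μ₁ ≠ μ₂
df = n₁ + n₂ - 2 = 55
Pooled variance s_p² = [(n₁-1)s₁² + (n₂-1)s₂²] / (n₁ + n₂ - 2) = [(37)(14.12²) + (18)(12.00²)] / 55 = 181.2519
SE = √(s_p²(1/n₁ + 1/n₂)) = √(181.2519 × (1/38 + 1/19)) = 3.7828
t = (x̄₁ - x̄₂) / SE = (63.35 - 67.56) / 3.7828 = -4.21 / 3.7828 = -1.113
p-value = 0.2706

Since p-value > α = 0.01, we fail to reject H₀.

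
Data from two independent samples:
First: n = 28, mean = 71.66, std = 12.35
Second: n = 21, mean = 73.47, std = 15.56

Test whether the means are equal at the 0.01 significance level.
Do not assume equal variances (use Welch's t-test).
Welch's two-sample t-test:
H₀: μ₁ = μ₂
H₁: μ₁ ≠ μ₂
s₁²/n₁ = 12.35²/28 = 5.4472,  s₂²/n₂ = 15.56²/21 = 11.5292
SE = √(s₁²/n₁ + s₂²/n₂) = √(5.4472 + 11.5292) = 4.1202
df (Welch-Satterthwaite) = (s₁²/n₁ + s₂²/n₂)² / [(s₁²/n₁)²/(n₁-1) + (s₂²/n₂)²/(n₂-1)] ≈ 37.21
t = (x̄₁ - x̄₂) / SE = (71.66 - 73.47) / 4.1202 = -1.81 / 4.1202 = -0.439
p-value = 0.6630

Since p-value > α = 0.01, we fail to reject H₀.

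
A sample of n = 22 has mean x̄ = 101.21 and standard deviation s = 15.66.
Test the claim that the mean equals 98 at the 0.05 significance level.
One-sample t-test:
H₀: μ = 98
H₁: μ ≠ 98
df = n - 1 = 21
t = (x̄ - μ₀) / (s/√n) = (101.21 - 98) / (15.66/√22) = 0.961
p-value = 0.3473

Since p-value > α = 0.05, we fail to reject H₀.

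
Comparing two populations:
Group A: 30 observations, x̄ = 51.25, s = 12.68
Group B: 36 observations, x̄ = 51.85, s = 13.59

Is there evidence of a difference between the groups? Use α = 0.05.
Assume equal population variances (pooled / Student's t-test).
Student's two-sample t-test (equal variances):
H₀: μ₁ = μ₂
H₁: μ₁ ≠ μ₂
df = n₁ + n₂ - 2 = 64
Pooled variance s_p² = [(n₁-1)s₁² + (n₂-1)s₂²] / (n₁ + n₂ - 2) = [(29)(12.68²) + (35)(13.59²)] / 64 = 173.8558
SE = √(s_p²(1/n₁ + 1/n₂)) = √(173.8558 × (1/30 + 1/36)) = 3.2595
t = (x̄₁ - x̄₂) / SE = (51.25 - 51.85) / 3.2595 = -0.60 / 3.2595 = -0.184
p-value = 0.8545

Since p-value > α = 0.05, we fail to reject H₀.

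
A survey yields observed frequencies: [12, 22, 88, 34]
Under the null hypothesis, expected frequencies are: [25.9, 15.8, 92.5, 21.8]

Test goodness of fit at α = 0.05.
Chi-square goodness of fit test:
H₀: observed counts match expected distribution
H₁: observed counts differ from expected distribution
df = k - 1 = 3
χ² = Σ(O - E)²/E
   = (12 - 25.9)²/25.9 + (22 - 15.8)²/15.8 + (88 - 92.5)²/92.5 + (34 - 21.8)²/21.8
   = 7.460 + 2.433 + 0.219 + 6.828
   = 16.94
p-value = 0.0007

Since p-value < α = 0.05, we reject H₀.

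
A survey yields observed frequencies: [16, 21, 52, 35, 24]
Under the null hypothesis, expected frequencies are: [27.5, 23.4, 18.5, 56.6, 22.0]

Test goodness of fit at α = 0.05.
Chi-square goodness of fit test:
H₀: observed counts match expected distribution
H₁: observed counts differ from expected distribution
df = k - 1 = 4
χ² = Σ(O - E)²/E
   = (16 - 27.5)²/27.5 + (21 - 23.4)²/23.4 + (52 - 18.5)²/18.5 + (35 - 56.6)²/56.6 + (24 - 22.0)²/22.0
   = 4.809 + 0.246 + 60.662 + 8.243 + 0.182
   = 74.14
p-value < 0.0001

Since p-value < α = 0.05, we reject H₀.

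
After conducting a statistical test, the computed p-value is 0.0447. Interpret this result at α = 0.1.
Since p = 0.0447 < α = 0.1, reject H₀.
There is sufficient evidence to reject the null hypothesis; the result is statistically significant at the 0.1 level.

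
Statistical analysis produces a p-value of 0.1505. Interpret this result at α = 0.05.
Since p = 0.1505 > α = 0.05, fail to reject H₀.
There is insufficient evidence to reject the null hypothesis; the result is not statistically significant at the 0.05 level.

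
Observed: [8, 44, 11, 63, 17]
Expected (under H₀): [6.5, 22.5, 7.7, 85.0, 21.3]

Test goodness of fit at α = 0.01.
Chi-square goodness of fit test:
H₀: observed counts match expected distribution
H₁: observed counts differ from expected distribution
df = k - 1 = 4
χ² = Σ(O - E)²/E
   = (8 - 6.5)²/6.5 + (44 - 22.5)²/22.5 + (11 - 7.7)²/7.7 + (63 - 85.0)²/85.0 + (17 - 21.3)²/21.3
   = 0.346 + 20.544 + 1.414 + 5.694 + 0.868
   = 28.87
p-value < 0.0001

Since p-value < α = 0.01, we reject H₀.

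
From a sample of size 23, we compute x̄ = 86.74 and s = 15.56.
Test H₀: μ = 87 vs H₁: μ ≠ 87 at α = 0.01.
One-sample t-test:
H₀: μ = 87
H₁: μ ≠ 87
df = n - 1 = 22
t = (x̄ - μ₀) / (s/√n) = (86.74 - 87) / (15.56/√23) = -0.080
p-value = 0.9369

Since p-value > α = 0.01, we fail to reject H₀.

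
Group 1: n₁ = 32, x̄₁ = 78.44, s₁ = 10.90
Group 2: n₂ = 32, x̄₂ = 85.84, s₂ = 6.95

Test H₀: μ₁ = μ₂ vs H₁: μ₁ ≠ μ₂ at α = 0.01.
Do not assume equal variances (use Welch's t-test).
Welch's two-sample t-test:
H₀: μ₁ = μ₂
H₁: μ₁ ≠ μ₂
s₁²/n₁ = 10.90²/32 = 3.7128,  s₂²/n₂ = 6.95²/32 = 1.5095
SE = √(s₁²/n₁ + s₂²/n₂) = √(3.7128 + 1.5095) = 2.2852
df (Welch-Satterthwaite) = (s₁²/n₁ + s₂²/n₂)² / [(s₁²/n₁)²/(n₁-1) + (s₂²/n₂)²/(n₂-1)] ≈ 52.63
t = (x̄₁ - x̄₂) / SE = (78.44 - 85.84) / 2.2852 = -7.40 / 2.2852 = -3.238
p-value = 0.0021

Since p-value < α = 0.01, we reject H₀.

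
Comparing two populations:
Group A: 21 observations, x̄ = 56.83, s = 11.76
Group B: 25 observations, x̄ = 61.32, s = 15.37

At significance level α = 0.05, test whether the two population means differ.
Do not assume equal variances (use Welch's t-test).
Welch's two-sample t-test:
H₀: μ₁ = μ₂
H₁: μ₁ ≠ μ₂
s₁²/n₁ = 11.76²/21 = 6.5856,  s₂²/n₂ = 15.37²/25 = 9.4495
SE = √(s₁²/n₁ + s₂²/n₂) = √(6.5856 + 9.4495) = 4.0044
df (Welch-Satterthwaite) = (s₁²/n₁ + s₂²/n₂)² / [(s₁²/n₁)²/(n₁-1) + (s₂²/n₂)²/(n₂-1)] ≈ 43.66
t = (x̄₁ - x̄₂) / SE = (56.83 - 61.32) / 4.0044 = -4.49 / 4.0044 = -1.121
p-value = 0.2683

Since p-value > α = 0.05, we fail to reject H₀.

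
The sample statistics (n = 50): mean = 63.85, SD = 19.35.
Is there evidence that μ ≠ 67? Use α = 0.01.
One-sample t-test:
H₀: μ = 67
H₁: μ ≠ 67
df = n - 1 = 49
t = (x̄ - μ₀) / (s/√n) = (63.85 - 67) / (19.35/√50) = -1.151
p-value = 0.2553

Since p-value > α = 0.01, we fail to reject H₀.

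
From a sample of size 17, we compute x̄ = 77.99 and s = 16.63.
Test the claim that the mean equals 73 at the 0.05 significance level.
One-sample t-test:
H₀: μ = 73
H₁: μ ≠ 73
df = n - 1 = 16
t = (x̄ - μ₀) / (s/√n) = (77.99 - 73) / (16.63/√17) = 1.237
p-value = 0.2339

Since p-value > α = 0.05, we fail to reject H₀.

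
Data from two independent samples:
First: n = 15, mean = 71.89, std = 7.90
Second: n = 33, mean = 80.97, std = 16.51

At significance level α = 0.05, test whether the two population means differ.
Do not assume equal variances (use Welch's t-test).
Welch's two-sample t-test:
H₀: μ₁ = μ₂
H₁: μ₁ ≠ μ₂
s₁²/n₁ = 7.90²/15 = 4.1607,  s₂²/n₂ = 16.51²/33 = 8.2600
SE = √(s₁²/n₁ + s₂²/n₂) = √(4.1607 + 8.2600) = 3.5243
df (Welch-Satterthwaite) = (s₁²/n₁ + s₂²/n₂)² / [(s₁²/n₁)²/(n₁-1) + (s₂²/n₂)²/(n₂-1)] ≈ 45.80
t = (x̄₁ - x̄₂) / SE = (71.89 - 80.97) / 3.5243 = -9.08 / 3.5243 = -2.576
p-value = 0.0133

Since p-value < α = 0.05, we reject H₀.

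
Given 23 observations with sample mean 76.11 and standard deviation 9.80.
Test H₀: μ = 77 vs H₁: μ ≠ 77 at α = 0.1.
One-sample t-test:
H₀: μ = 77
H₁: μ ≠ 77
df = n - 1 = 22
t = (x̄ - μ₀) / (s/√n) = (76.11 - 77) / (9.80/√23) = -0.436
p-value = 0.6674

Since p-value > α = 0.1, we fail to reject H₀.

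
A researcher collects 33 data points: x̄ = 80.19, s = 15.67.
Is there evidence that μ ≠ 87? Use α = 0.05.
One-sample t-test:
H₀: μ = 87
H₁: μ ≠ 87
df = n - 1 = 32
t = (x̄ - μ₀) / (s/√n) = (80.19 - 87) / (15.67/√33) = -2.497
p-value = 0.0179

Since p-value < α = 0.05, we reject H₀.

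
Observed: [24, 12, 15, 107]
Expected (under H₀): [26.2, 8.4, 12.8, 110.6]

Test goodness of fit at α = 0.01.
Chi-square goodness of fit test:
H₀: observed counts match expected distribution
H₁: observed counts differ from expected distribution
df = k - 1 = 3
χ² = Σ(O - E)²/E
   = (24 - 26.2)²/26.2 + (12 - 8.4)²/8.4 + (15 - 12.8)²/12.8 + (107 - 110.6)²/110.6
   = 0.185 + 1.543 + 0.378 + 0.117
   = 2.22
p-value = 0.5275

Since p-value > α = 0.01, we fail to reject H₀.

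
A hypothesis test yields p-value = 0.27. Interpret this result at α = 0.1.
Since p = 0.27 > α = 0.1, fail to reject H₀.
There is insufficient evidence to reject the null hypothesis; the result is not statistically significant at the 0.1 level.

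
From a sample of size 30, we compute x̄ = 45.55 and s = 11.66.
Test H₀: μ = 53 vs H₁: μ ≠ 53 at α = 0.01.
One-sample t-test:
H₀: μ = 53
H₁: μ ≠ 53
df = n - 1 = 29
t = (x̄ - μ₀) / (s/√n) = (45.55 - 53) / (11.66/√30) = -3.500
p-value = 0.0015

Since p-value < α = 0.01, we reject H₀.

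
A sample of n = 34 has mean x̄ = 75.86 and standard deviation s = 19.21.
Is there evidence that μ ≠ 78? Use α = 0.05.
One-sample t-test:
H₀: μ = 78
H₁: μ ≠ 78
df = n - 1 = 33
t = (x̄ - μ₀) / (s/√n) = (75.86 - 78) / (19.21/√34) = -0.650
p-value = 0.5205

Since p-value > α = 0.05, we fail to reject H₀.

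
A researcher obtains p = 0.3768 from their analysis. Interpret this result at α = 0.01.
Since p = 0.3768 > α = 0.01, fail to reject H₀.
There is insufficient evidence to reject the null hypothesis; the result is not statistically significant at the 0.01 level.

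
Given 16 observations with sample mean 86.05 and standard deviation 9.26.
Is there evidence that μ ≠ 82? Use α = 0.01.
One-sample t-test:
H₀: μ = 82
H₁: μ ≠ 82
df = n - 1 = 15
t = (x̄ - μ₀) / (s/√n) = (86.05 - 82) / (9.26/√16) = 1.749
p-value = 0.1006

Since p-value > α = 0.01, we fail to reject H₀.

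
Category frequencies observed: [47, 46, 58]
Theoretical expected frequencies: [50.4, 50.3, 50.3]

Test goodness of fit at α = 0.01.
Chi-square goodness of fit test:
H₀: observed counts match expected distribution
H₁: observed counts differ from expected distribution
df = k - 1 = 2
χ² = Σ(O - E)²/E
   = (47 - 50.4)²/50.4 + (46 - 50.3)²/50.3 + (58 - 50.3)²/50.3
   = 0.229 + 0.368 + 1.179
   = 1.78
p-value = 0.4115

Since p-value > α = 0.01, we fail to reject H₀.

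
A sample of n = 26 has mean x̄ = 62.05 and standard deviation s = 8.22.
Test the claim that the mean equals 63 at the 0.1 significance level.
One-sample t-test:
H₀: μ = 63
H₁: μ ≠ 63
df = n - 1 = 25
t = (x̄ - μ₀) / (s/√n) = (62.05 - 63) / (8.22/√26) = -0.589
p-value = 0.5609

Since p-value > α = 0.1, we fail to reject H₀.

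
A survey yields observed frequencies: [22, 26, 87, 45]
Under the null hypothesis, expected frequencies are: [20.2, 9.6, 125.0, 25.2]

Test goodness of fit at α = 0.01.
Chi-square goodness of fit test:
H₀: observed counts match expected distribution
H₁: observed counts differ from expected distribution
df = k - 1 = 3
χ² = Σ(O - E)²/E
   = (22 - 20.2)²/20.2 + (26 - 9.6)²/9.6 + (87 - 125.0)²/125.0 + (45 - 25.2)²/25.2
   = 0.160 + 28.017 + 11.552 + 15.557
   = 55.29
p-value < 0.0001

Since p-value < α = 0.01, we reject H₀.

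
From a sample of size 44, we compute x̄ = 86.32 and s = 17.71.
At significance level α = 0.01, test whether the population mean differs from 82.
One-sample t-test:
H₀: μ = 82
H₁: μ ≠ 82
df = n - 1 = 43
t = (x̄ - μ₀) / (s/√n) = (86.32 - 82) / (17.71/√44) = 1.618
p-value = 0.1130

Since p-value > α = 0.01, we fail to reject H₀.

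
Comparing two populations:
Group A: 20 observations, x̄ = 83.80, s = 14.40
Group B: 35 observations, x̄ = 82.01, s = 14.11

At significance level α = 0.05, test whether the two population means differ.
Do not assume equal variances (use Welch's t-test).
Welch's two-sample t-test:
H₀: μ₁ = μ₂
H₁: μ₁ ≠ μ₂
s₁²/n₁ = 14.40²/20 = 10.3680,  s₂²/n₂ = 14.11²/35 = 5.6883
SE = √(s₁²/n₁ + s₂²/n₂) = √(10.3680 + 5.6883) = 4.0070
df (Welch-Satterthwaite) = (s₁²/n₁ + s₂²/n₂)² / [(s₁²/n₁)²/(n₁-1) + (s₂²/n₂)²/(n₂-1)] ≈ 39.01
t = (x̄₁ - x̄₂) / SE = (83.80 - 82.01) / 4.0070 = 1.79 / 4.0070 = 0.447
p-value = 0.6576

Since p-value > α = 0.05, we fail to reject H₀.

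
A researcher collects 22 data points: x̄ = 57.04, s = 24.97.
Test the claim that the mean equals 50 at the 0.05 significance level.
One-sample t-test:
H₀: μ = 50
H₁: μ ≠ 50
df = n - 1 = 21
t = (x̄ - μ₀) / (s/√n) = (57.04 - 50) / (24.97/√22) = 1.322
p-value = 0.2003

Since p-value > α = 0.05, we fail to reject H₀.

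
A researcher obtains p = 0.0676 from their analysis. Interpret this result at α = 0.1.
Since p = 0.0676 < α = 0.1, reject H₀.
There is sufficient evidence to reject the null hypothesis; the result is statistically significant at the 0.1 level.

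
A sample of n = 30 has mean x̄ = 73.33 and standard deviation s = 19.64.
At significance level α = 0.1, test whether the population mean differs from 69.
One-sample t-test:
H₀: μ = 69
H₁: μ ≠ 69
df = n - 1 = 29
t = (x̄ - μ₀) / (s/√n) = (73.33 - 69) / (19.64/√30) = 1.208
p-value = 0.2370

Since p-value > α = 0.1, we fail to reject H₀.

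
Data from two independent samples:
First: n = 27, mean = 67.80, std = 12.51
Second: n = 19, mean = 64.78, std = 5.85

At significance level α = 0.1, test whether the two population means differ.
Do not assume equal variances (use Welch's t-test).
Welch's two-sample t-test:
H₀: μ₁ = μ₂
H₁: μ₁ ≠ μ₂
s₁²/n₁ = 12.51²/27 = 5.7963,  s₂²/n₂ = 5.85²/19 = 1.8012
SE = √(s₁²/n₁ + s₂²/n₂) = √(5.7963 + 1.8012) = 2.7564
df (Welch-Satterthwaite) = (s₁²/n₁ + s₂²/n₂)² / [(s₁²/n₁)²/(n₁-1) + (s₂²/n₂)²/(n₂-1)] ≈ 39.20
t = (x̄₁ - x̄₂) / SE = (67.80 - 64.78) / 2.7564 = 3.02 / 2.7564 = 1.096
p-value = 0.2799

Since p-value > α = 0.1, we fail to reject H₀.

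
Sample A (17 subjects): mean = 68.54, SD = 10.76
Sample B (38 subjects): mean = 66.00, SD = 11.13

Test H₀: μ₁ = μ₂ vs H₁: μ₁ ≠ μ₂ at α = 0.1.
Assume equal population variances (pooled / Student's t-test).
Student's two-sample t-test (equal variances):
H₀: μ₁ = μ₂
H₁: μ₁ ≠ μ₂
df = n₁ + n₂ - 2 = 53
Pooled variance s_p² = [(n₁-1)s₁² + (n₂-1)s₂²] / (n₁ + n₂ - 2) = [(16)(10.76²) + (37)(11.13²)] / 53 = 121.4318
SE = √(s_p²(1/n₁ + 1/n₂)) = √(121.4318 × (1/17 + 1/38)) = 3.2154
t = (x̄₁ - x̄₂) / SE = (68.54 - 66.00) / 3.2154 = 2.54 / 3.2154 = 0.790
p-value = 0.4331

Since p-value > α = 0.1, we fail to reject H₀.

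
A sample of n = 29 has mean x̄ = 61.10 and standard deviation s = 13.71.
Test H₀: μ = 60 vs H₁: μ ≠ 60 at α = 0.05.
One-sample t-test:
H₀: μ = 60
H₁: μ ≠ 60
df = n - 1 = 28
t = (x̄ - μ₀) / (s/√n) = (61.10 - 60) / (13.71/√29) = 0.432
p-value = 0.6690

Since p-value > α = 0.05, we fail to reject H₀.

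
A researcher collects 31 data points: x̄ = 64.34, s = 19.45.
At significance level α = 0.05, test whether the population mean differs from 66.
One-sample t-test:
H₀: μ = 66
H₁: μ ≠ 66
df = n - 1 = 30
t = (x̄ - μ₀) / (s/√n) = (64.34 - 66) / (19.45/√31) = -0.475
p-value = 0.6381

Since p-value > α = 0.05, we fail to reject H₀.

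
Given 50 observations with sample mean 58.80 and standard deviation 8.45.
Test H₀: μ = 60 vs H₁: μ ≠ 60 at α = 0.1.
One-sample t-test:
H₀: μ = 60
H₁: μ ≠ 60
df = n - 1 = 49
t = (x̄ - μ₀) / (s/√n) = (58.80 - 60) / (8.45/√50) = -1.004
p-value = 0.3202

Since p-value > α = 0.1, we fail to reject H₀.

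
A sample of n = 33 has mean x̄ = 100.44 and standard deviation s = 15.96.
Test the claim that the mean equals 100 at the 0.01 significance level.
One-sample t-test:
H₀: μ = 100
H₁: μ ≠ 100
df = n - 1 = 32
t = (x̄ - μ₀) / (s/√n) = (100.44 - 100) / (15.96/√33) = 0.158
p-value = 0.8752

Since p-value > α = 0.01, we fail to reject H₀.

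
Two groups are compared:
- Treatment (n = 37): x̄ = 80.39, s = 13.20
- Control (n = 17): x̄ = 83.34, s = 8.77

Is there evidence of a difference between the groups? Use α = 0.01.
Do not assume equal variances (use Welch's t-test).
Welch's two-sample t-test:
H₀: μ₁ = μ₂
H₁: μ₁ ≠ μ₂
s₁²/n₁ = 13.20²/37 = 4.7092,  s₂²/n₂ = 8.77²/17 = 4.5243
SE = √(s₁²/n₁ + s₂²/n₂) = √(4.7092 + 4.5243) = 3.0387
df (Welch-Satterthwaite) = (s₁²/n₁ + s₂²/n₂)² / [(s₁²/n₁)²/(n₁-1) + (s₂²/n₂)²/(n₂-1)] ≈ 44.98
t = (x̄₁ - x̄₂) / SE = (80.39 - 83.34) / 3.0387 = -2.95 / 3.0387 = -0.971
p-value = 0.3368

Since p-value > α = 0.01, we fail to reject H₀.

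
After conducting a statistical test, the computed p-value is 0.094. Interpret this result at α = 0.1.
Since p = 0.094 < α = 0.1, reject H₀.
There is sufficient evidence to reject the null hypothesis; the result is statistically significant at the 0.1 level.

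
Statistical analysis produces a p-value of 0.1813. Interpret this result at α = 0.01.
Since p = 0.1813 > α = 0.01, fail to reject H₀.
There is insufficient evidence to reject the null hypothesis; the result is not statistically significant at the 0.01 level.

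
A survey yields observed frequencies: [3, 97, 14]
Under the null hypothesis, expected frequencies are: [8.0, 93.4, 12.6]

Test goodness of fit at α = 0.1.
Chi-square goodness of fit test:
H₀: observed counts match expected distribution
H₁: observed counts differ from expected distribution
df = k - 1 = 2
χ² = Σ(O - E)²/E
   = (3 - 8.0)²/8.0 + (97 - 93.4)²/93.4 + (14 - 12.6)²/12.6
   = 3.125 + 0.139 + 0.156
   = 3.42
p-value = 0.1809

Since p-value > α = 0.1, we fail to reject H₀.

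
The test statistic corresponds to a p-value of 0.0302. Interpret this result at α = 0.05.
Since p = 0.0302 < α = 0.05, reject H₀.
There is sufficient evidence to reject the null hypothesis; the result is statistically significant at the 0.05 level.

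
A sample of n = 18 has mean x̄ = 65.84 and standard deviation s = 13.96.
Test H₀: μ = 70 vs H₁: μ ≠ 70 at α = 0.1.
One-sample t-test:
H₀: μ = 70
H₁: μ ≠ 70
df = n - 1 = 17
t = (x̄ - μ₀) / (s/√n) = (65.84 - 70) / (13.96/√18) = -1.264
p-value = 0.2232

Since p-value > α = 0.1, we fail to reject H₀.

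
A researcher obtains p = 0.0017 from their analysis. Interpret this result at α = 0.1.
Since p = 0.0017 < α = 0.1, reject H₀.
There is sufficient evidence to reject the null hypothesis; the result is statistically significant at the 0.1 level.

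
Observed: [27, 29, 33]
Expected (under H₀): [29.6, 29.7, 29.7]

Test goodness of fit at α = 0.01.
Chi-square goodness of fit test:
H₀: observed counts match expected distribution
H₁: observed counts differ from expected distribution
df = k - 1 = 2
χ² = Σ(O - E)²/E
   = (27 - 29.6)²/29.6 + (29 - 29.7)²/29.7 + (33 - 29.7)²/29.7
   = 0.228 + 0.016 + 0.367
   = 0.61
p-value = 0.7366

Since p-value > α = 0.01, we fail to reject H₀.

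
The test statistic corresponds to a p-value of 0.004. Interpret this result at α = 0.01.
Since p = 0.004 < α = 0.01, reject H₀.
There is sufficient evidence to reject the null hypothesis; the result is statistically significant at the 0.01 level.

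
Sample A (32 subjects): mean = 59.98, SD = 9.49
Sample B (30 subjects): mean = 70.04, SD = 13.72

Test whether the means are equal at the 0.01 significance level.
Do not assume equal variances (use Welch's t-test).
Welch's two-sample t-test:
H₀: μ₁ = μ₂
H₁: μ₁ ≠ μ₂
s₁²/n₁ = 9.49²/32 = 2.8144,  s₂²/n₂ = 13.72²/30 = 6.2746
SE = √(s₁²/n₁ + s₂²/n₂) = √(2.8144 + 6.2746) = 3.0148
df (Welch-Satterthwaite) = (s₁²/n₁ + s₂²/n₂)² / [(s₁²/n₁)²/(n₁-1) + (s₂²/n₂)²/(n₂-1)] ≈ 51.21
t = (x̄₁ - x̄₂) / SE = (59.98 - 70.04) / 3.0148 = -10.06 / 3.0148 = -3.337
p-value = 0.0016

Since p-value < α = 0.01, we reject H₀.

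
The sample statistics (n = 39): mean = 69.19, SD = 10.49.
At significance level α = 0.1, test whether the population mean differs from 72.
One-sample t-test:
H₀: μ = 72
H₁: μ ≠ 72
df = n - 1 = 38
t = (x̄ - μ₀) / (s/√n) = (69.19 - 72) / (10.49/√39) = -1.673
p-value = 0.1026

Since p-value > α = 0.1, we fail to reject H₀.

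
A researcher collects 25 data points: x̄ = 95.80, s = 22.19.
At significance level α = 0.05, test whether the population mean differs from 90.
One-sample t-test:
H₀: μ = 90
H₁: μ ≠ 90
df = n - 1 = 24
t = (x̄ - μ₀) / (s/√n) = (95.80 - 90) / (22.19/√25) = 1.307
p-value = 0.2036

Since p-value > α = 0.05, we fail to reject H₀.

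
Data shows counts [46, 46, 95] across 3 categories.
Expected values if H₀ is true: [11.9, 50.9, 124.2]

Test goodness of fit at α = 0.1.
Chi-square goodness of fit test:
H₀: observed counts match expected distribution
H₁: observed counts differ from expected distribution
df = k - 1 = 2
χ² = Σ(O - E)²/E
   = (46 - 11.9)²/11.9 + (46 - 50.9)²/50.9 + (95 - 124.2)²/124.2
   = 97.715 + 0.472 + 6.865
   = 105.05
p-value < 0.0001

Since p-value < α = 0.1, we reject H₀.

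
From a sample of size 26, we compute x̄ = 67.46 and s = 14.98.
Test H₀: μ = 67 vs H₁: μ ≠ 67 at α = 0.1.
One-sample t-test:
H₀: μ = 67
H₁: μ ≠ 67
df = n - 1 = 25
t = (x̄ - μ₀) / (s/√n) = (67.46 - 67) / (14.98/√26) = 0.157
p-value = 0.8768

Since p-value > α = 0.1, we fail to reject H₀.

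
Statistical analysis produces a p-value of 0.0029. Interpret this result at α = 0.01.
Since p = 0.0029 < α = 0.01, reject H₀.
There is sufficient evidence to reject the null hypothesis; the result is statistically significant at the 0.01 level.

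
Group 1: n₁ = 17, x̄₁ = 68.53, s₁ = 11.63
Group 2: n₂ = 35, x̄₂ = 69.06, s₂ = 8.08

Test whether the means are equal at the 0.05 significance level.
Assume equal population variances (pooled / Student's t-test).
Student's two-sample t-test (equal variances):
H₀: μ₁ = μ₂
H₁: μ₁ ≠ μ₂
df = n₁ + n₂ - 2 = 50
Pooled variance s_p² = [(n₁-1)s₁² + (n₂-1)s₂²] / (n₁ + n₂ - 2) = [(16)(11.63²) + (34)(8.08²)] / 50 = 87.6770
SE = √(s_p²(1/n₁ + 1/n₂)) = √(87.6770 × (1/17 + 1/35)) = 2.7681
t = (x̄₁ - x̄₂) / SE = (68.53 - 69.06) / 2.7681 = -0.53 / 2.7681 = -0.191
p-value = 0.8489

Since p-value > α = 0.05, we fail to reject H₀.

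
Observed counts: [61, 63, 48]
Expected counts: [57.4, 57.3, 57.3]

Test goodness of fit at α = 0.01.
Chi-square goodness of fit test:
H₀: observed counts match expected distribution
H₁: observed counts differ from expected distribution
df = k - 1 = 2
χ² = Σ(O - E)²/E
   = (61 - 57.4)²/57.4 + (63 - 57.3)²/57.3 + (48 - 57.3)²/57.3
   = 0.226 + 0.567 + 1.509
   = 2.30
p-value = 0.3163

Since p-value > α = 0.01, we fail to reject H₀.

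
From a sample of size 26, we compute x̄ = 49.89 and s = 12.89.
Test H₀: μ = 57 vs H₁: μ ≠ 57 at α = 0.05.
One-sample t-test:
H₀: μ = 57
H₁: μ ≠ 57
df = n - 1 = 25
t = (x̄ - μ₀) / (s/√n) = (49.89 - 57) / (12.89/√26) = -2.813
p-value = 0.0094

Since p-value < α = 0.05, we reject H₀.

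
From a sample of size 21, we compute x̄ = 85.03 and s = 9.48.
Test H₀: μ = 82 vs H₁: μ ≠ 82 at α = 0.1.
One-sample t-test:
H₀: μ = 82
H₁: μ ≠ 82
df = n - 1 = 20
t = (x̄ - μ₀) / (s/√n) = (85.03 - 82) / (9.48/√21) = 1.465
p-value = 0.1586

Since p-value > α = 0.1, we fail to reject H₀.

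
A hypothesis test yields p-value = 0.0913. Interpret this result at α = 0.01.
Since p = 0.0913 > α = 0.01, fail to reject H₀.
There is insufficient evidence to reject the null hypothesis; the result is not statistically significant at the 0.01 level.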